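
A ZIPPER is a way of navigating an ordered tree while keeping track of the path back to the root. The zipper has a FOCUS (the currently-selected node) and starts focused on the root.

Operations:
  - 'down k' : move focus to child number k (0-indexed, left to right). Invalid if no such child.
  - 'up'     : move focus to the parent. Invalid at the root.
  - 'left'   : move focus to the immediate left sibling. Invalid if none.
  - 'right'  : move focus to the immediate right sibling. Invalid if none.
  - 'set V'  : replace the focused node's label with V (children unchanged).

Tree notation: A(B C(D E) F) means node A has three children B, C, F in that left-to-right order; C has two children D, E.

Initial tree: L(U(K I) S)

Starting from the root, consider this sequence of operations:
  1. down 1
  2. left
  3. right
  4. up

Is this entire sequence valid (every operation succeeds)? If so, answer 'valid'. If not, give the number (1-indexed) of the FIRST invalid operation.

Answer: valid

Derivation:
Step 1 (down 1): focus=S path=1 depth=1 children=[] left=['U'] right=[] parent=L
Step 2 (left): focus=U path=0 depth=1 children=['K', 'I'] left=[] right=['S'] parent=L
Step 3 (right): focus=S path=1 depth=1 children=[] left=['U'] right=[] parent=L
Step 4 (up): focus=L path=root depth=0 children=['U', 'S'] (at root)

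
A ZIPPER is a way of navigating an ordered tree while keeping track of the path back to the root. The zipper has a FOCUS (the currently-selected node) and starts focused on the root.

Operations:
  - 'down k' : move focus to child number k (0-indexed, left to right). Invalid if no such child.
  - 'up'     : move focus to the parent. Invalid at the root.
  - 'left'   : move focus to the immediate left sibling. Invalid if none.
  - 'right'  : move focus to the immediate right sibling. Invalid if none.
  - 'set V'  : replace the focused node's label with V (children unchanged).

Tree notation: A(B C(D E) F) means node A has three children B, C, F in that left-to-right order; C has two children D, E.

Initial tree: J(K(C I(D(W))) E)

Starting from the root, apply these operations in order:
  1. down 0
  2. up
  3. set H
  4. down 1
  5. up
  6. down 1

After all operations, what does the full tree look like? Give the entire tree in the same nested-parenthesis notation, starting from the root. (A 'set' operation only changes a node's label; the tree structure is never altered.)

Step 1 (down 0): focus=K path=0 depth=1 children=['C', 'I'] left=[] right=['E'] parent=J
Step 2 (up): focus=J path=root depth=0 children=['K', 'E'] (at root)
Step 3 (set H): focus=H path=root depth=0 children=['K', 'E'] (at root)
Step 4 (down 1): focus=E path=1 depth=1 children=[] left=['K'] right=[] parent=H
Step 5 (up): focus=H path=root depth=0 children=['K', 'E'] (at root)
Step 6 (down 1): focus=E path=1 depth=1 children=[] left=['K'] right=[] parent=H

Answer: H(K(C I(D(W))) E)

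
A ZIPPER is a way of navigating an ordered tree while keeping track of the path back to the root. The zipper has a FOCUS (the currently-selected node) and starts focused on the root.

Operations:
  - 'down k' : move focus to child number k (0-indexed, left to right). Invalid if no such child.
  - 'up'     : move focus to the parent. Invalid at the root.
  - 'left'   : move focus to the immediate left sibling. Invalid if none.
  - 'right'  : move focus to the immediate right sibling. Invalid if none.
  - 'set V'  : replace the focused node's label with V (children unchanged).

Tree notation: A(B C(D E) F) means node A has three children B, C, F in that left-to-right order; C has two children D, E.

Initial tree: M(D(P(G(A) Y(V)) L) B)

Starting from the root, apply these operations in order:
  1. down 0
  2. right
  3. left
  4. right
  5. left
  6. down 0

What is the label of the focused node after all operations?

Answer: P

Derivation:
Step 1 (down 0): focus=D path=0 depth=1 children=['P', 'L'] left=[] right=['B'] parent=M
Step 2 (right): focus=B path=1 depth=1 children=[] left=['D'] right=[] parent=M
Step 3 (left): focus=D path=0 depth=1 children=['P', 'L'] left=[] right=['B'] parent=M
Step 4 (right): focus=B path=1 depth=1 children=[] left=['D'] right=[] parent=M
Step 5 (left): focus=D path=0 depth=1 children=['P', 'L'] left=[] right=['B'] parent=M
Step 6 (down 0): focus=P path=0/0 depth=2 children=['G', 'Y'] left=[] right=['L'] parent=D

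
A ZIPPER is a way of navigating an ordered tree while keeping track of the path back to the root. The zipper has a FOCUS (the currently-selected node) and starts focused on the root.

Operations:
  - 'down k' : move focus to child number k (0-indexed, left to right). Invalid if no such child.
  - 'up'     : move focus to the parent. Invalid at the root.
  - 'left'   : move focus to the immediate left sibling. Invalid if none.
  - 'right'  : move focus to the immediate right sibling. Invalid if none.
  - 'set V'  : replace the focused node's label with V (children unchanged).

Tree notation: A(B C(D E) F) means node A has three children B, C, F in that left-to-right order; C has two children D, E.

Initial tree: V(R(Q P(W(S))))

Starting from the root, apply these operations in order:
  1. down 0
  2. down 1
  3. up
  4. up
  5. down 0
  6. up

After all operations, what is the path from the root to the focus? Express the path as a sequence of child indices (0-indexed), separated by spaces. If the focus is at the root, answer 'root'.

Step 1 (down 0): focus=R path=0 depth=1 children=['Q', 'P'] left=[] right=[] parent=V
Step 2 (down 1): focus=P path=0/1 depth=2 children=['W'] left=['Q'] right=[] parent=R
Step 3 (up): focus=R path=0 depth=1 children=['Q', 'P'] left=[] right=[] parent=V
Step 4 (up): focus=V path=root depth=0 children=['R'] (at root)
Step 5 (down 0): focus=R path=0 depth=1 children=['Q', 'P'] left=[] right=[] parent=V
Step 6 (up): focus=V path=root depth=0 children=['R'] (at root)

Answer: root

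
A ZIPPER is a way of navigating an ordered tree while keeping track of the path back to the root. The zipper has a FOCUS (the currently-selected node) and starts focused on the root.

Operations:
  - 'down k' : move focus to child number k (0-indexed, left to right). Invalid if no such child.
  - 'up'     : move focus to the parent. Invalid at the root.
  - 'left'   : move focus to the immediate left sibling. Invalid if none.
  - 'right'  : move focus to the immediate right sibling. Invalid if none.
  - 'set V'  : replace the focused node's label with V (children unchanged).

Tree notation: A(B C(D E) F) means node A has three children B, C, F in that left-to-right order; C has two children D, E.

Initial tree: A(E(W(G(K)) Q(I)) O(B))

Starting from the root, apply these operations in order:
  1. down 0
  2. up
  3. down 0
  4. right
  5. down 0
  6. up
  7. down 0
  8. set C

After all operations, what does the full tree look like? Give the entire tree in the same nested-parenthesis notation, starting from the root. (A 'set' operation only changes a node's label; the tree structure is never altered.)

Answer: A(E(W(G(K)) Q(I)) O(C))

Derivation:
Step 1 (down 0): focus=E path=0 depth=1 children=['W', 'Q'] left=[] right=['O'] parent=A
Step 2 (up): focus=A path=root depth=0 children=['E', 'O'] (at root)
Step 3 (down 0): focus=E path=0 depth=1 children=['W', 'Q'] left=[] right=['O'] parent=A
Step 4 (right): focus=O path=1 depth=1 children=['B'] left=['E'] right=[] parent=A
Step 5 (down 0): focus=B path=1/0 depth=2 children=[] left=[] right=[] parent=O
Step 6 (up): focus=O path=1 depth=1 children=['B'] left=['E'] right=[] parent=A
Step 7 (down 0): focus=B path=1/0 depth=2 children=[] left=[] right=[] parent=O
Step 8 (set C): focus=C path=1/0 depth=2 children=[] left=[] right=[] parent=O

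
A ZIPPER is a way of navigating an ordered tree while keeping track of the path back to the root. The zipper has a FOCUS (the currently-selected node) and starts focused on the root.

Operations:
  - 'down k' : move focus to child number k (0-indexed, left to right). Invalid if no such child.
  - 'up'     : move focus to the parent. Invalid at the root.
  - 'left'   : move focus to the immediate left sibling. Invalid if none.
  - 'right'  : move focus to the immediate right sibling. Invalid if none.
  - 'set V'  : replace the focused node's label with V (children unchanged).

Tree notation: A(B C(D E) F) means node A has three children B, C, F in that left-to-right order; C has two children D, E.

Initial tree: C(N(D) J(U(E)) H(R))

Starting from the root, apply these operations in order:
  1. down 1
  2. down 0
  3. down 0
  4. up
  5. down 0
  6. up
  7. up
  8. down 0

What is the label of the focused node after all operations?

Step 1 (down 1): focus=J path=1 depth=1 children=['U'] left=['N'] right=['H'] parent=C
Step 2 (down 0): focus=U path=1/0 depth=2 children=['E'] left=[] right=[] parent=J
Step 3 (down 0): focus=E path=1/0/0 depth=3 children=[] left=[] right=[] parent=U
Step 4 (up): focus=U path=1/0 depth=2 children=['E'] left=[] right=[] parent=J
Step 5 (down 0): focus=E path=1/0/0 depth=3 children=[] left=[] right=[] parent=U
Step 6 (up): focus=U path=1/0 depth=2 children=['E'] left=[] right=[] parent=J
Step 7 (up): focus=J path=1 depth=1 children=['U'] left=['N'] right=['H'] parent=C
Step 8 (down 0): focus=U path=1/0 depth=2 children=['E'] left=[] right=[] parent=J

Answer: U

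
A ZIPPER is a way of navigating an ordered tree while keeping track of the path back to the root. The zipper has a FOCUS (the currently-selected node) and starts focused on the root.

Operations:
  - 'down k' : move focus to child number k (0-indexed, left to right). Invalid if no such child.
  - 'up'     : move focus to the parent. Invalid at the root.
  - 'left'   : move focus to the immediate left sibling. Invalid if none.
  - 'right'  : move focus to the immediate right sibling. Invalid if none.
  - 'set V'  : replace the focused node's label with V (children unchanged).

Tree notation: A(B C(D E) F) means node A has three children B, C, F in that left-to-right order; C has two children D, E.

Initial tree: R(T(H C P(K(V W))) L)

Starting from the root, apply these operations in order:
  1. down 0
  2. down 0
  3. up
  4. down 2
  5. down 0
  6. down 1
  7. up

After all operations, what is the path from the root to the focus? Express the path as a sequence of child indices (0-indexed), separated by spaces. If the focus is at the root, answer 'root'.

Answer: 0 2 0

Derivation:
Step 1 (down 0): focus=T path=0 depth=1 children=['H', 'C', 'P'] left=[] right=['L'] parent=R
Step 2 (down 0): focus=H path=0/0 depth=2 children=[] left=[] right=['C', 'P'] parent=T
Step 3 (up): focus=T path=0 depth=1 children=['H', 'C', 'P'] left=[] right=['L'] parent=R
Step 4 (down 2): focus=P path=0/2 depth=2 children=['K'] left=['H', 'C'] right=[] parent=T
Step 5 (down 0): focus=K path=0/2/0 depth=3 children=['V', 'W'] left=[] right=[] parent=P
Step 6 (down 1): focus=W path=0/2/0/1 depth=4 children=[] left=['V'] right=[] parent=K
Step 7 (up): focus=K path=0/2/0 depth=3 children=['V', 'W'] left=[] right=[] parent=P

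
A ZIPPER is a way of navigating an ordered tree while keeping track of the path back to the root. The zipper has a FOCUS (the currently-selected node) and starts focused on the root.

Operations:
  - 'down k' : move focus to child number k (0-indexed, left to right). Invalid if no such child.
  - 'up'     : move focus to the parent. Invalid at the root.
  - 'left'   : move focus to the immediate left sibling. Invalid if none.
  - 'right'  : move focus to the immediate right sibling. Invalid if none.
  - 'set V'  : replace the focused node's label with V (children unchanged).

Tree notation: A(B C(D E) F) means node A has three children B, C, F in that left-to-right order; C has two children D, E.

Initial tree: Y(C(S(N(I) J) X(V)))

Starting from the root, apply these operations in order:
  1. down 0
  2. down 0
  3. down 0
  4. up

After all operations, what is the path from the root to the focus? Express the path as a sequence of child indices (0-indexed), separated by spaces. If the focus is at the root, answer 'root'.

Step 1 (down 0): focus=C path=0 depth=1 children=['S', 'X'] left=[] right=[] parent=Y
Step 2 (down 0): focus=S path=0/0 depth=2 children=['N', 'J'] left=[] right=['X'] parent=C
Step 3 (down 0): focus=N path=0/0/0 depth=3 children=['I'] left=[] right=['J'] parent=S
Step 4 (up): focus=S path=0/0 depth=2 children=['N', 'J'] left=[] right=['X'] parent=C

Answer: 0 0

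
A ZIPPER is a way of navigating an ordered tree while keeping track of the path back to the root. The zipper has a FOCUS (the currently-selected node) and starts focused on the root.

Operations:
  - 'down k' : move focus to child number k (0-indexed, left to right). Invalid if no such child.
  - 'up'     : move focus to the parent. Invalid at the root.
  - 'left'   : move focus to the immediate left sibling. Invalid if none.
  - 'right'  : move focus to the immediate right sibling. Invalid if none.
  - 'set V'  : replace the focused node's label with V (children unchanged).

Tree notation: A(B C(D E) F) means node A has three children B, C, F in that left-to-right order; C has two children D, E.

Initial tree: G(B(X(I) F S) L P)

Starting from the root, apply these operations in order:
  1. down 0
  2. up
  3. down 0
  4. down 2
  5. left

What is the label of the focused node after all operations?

Step 1 (down 0): focus=B path=0 depth=1 children=['X', 'F', 'S'] left=[] right=['L', 'P'] parent=G
Step 2 (up): focus=G path=root depth=0 children=['B', 'L', 'P'] (at root)
Step 3 (down 0): focus=B path=0 depth=1 children=['X', 'F', 'S'] left=[] right=['L', 'P'] parent=G
Step 4 (down 2): focus=S path=0/2 depth=2 children=[] left=['X', 'F'] right=[] parent=B
Step 5 (left): focus=F path=0/1 depth=2 children=[] left=['X'] right=['S'] parent=B

Answer: F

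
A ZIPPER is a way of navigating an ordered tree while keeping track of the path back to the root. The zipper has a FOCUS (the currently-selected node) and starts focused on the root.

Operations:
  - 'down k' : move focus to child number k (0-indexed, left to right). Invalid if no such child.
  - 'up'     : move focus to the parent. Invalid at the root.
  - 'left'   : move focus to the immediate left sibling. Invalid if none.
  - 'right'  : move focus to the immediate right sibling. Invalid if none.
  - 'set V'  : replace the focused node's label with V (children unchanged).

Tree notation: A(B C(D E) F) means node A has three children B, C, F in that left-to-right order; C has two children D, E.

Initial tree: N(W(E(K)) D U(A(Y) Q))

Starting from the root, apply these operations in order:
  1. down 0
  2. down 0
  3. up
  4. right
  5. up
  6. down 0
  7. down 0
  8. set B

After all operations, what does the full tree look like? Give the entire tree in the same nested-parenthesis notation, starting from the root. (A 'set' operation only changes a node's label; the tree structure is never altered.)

Answer: N(W(B(K)) D U(A(Y) Q))

Derivation:
Step 1 (down 0): focus=W path=0 depth=1 children=['E'] left=[] right=['D', 'U'] parent=N
Step 2 (down 0): focus=E path=0/0 depth=2 children=['K'] left=[] right=[] parent=W
Step 3 (up): focus=W path=0 depth=1 children=['E'] left=[] right=['D', 'U'] parent=N
Step 4 (right): focus=D path=1 depth=1 children=[] left=['W'] right=['U'] parent=N
Step 5 (up): focus=N path=root depth=0 children=['W', 'D', 'U'] (at root)
Step 6 (down 0): focus=W path=0 depth=1 children=['E'] left=[] right=['D', 'U'] parent=N
Step 7 (down 0): focus=E path=0/0 depth=2 children=['K'] left=[] right=[] parent=W
Step 8 (set B): focus=B path=0/0 depth=2 children=['K'] left=[] right=[] parent=W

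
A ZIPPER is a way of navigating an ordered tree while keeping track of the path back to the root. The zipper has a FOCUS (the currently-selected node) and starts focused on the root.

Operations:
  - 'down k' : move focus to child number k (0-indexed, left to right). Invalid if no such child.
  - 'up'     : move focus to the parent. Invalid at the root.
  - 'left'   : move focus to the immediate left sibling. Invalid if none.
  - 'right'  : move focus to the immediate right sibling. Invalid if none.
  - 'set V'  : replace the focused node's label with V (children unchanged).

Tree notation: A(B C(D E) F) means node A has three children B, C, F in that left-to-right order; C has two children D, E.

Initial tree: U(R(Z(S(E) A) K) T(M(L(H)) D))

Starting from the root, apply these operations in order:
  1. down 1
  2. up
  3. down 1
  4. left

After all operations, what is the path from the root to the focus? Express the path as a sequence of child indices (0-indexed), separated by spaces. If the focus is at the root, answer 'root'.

Step 1 (down 1): focus=T path=1 depth=1 children=['M', 'D'] left=['R'] right=[] parent=U
Step 2 (up): focus=U path=root depth=0 children=['R', 'T'] (at root)
Step 3 (down 1): focus=T path=1 depth=1 children=['M', 'D'] left=['R'] right=[] parent=U
Step 4 (left): focus=R path=0 depth=1 children=['Z', 'K'] left=[] right=['T'] parent=U

Answer: 0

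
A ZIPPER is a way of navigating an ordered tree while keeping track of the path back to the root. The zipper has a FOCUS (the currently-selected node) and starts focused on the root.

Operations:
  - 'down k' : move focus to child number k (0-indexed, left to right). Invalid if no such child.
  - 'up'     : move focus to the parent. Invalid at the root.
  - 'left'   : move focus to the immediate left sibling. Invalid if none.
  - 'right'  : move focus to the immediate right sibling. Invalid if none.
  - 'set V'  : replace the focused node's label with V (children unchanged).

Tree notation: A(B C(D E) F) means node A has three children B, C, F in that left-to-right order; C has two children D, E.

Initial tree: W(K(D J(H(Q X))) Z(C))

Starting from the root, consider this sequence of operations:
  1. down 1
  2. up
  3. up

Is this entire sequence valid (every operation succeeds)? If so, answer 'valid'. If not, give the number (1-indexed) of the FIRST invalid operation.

Answer: 3

Derivation:
Step 1 (down 1): focus=Z path=1 depth=1 children=['C'] left=['K'] right=[] parent=W
Step 2 (up): focus=W path=root depth=0 children=['K', 'Z'] (at root)
Step 3 (up): INVALID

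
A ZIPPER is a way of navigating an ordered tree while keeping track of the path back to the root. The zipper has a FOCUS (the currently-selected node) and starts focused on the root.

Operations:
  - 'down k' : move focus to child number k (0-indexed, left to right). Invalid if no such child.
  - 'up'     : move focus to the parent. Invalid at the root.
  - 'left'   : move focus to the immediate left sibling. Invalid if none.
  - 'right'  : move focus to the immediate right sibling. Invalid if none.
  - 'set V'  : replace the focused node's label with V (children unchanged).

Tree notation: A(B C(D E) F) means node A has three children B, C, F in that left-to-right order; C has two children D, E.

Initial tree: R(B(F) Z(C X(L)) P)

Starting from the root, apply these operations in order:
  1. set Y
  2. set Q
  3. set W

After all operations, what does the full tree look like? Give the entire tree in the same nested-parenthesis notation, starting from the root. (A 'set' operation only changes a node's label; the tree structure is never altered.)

Step 1 (set Y): focus=Y path=root depth=0 children=['B', 'Z', 'P'] (at root)
Step 2 (set Q): focus=Q path=root depth=0 children=['B', 'Z', 'P'] (at root)
Step 3 (set W): focus=W path=root depth=0 children=['B', 'Z', 'P'] (at root)

Answer: W(B(F) Z(C X(L)) P)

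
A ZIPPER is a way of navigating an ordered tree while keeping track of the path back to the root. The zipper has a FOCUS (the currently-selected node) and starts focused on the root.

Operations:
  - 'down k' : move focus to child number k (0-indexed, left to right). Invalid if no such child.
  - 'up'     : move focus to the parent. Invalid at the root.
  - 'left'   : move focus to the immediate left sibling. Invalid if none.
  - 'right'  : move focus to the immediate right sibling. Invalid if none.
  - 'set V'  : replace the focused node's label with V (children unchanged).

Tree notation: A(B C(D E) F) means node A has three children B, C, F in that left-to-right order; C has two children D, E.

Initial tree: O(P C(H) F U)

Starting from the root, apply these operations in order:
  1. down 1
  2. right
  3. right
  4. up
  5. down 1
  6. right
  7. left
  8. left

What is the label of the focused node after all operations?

Step 1 (down 1): focus=C path=1 depth=1 children=['H'] left=['P'] right=['F', 'U'] parent=O
Step 2 (right): focus=F path=2 depth=1 children=[] left=['P', 'C'] right=['U'] parent=O
Step 3 (right): focus=U path=3 depth=1 children=[] left=['P', 'C', 'F'] right=[] parent=O
Step 4 (up): focus=O path=root depth=0 children=['P', 'C', 'F', 'U'] (at root)
Step 5 (down 1): focus=C path=1 depth=1 children=['H'] left=['P'] right=['F', 'U'] parent=O
Step 6 (right): focus=F path=2 depth=1 children=[] left=['P', 'C'] right=['U'] parent=O
Step 7 (left): focus=C path=1 depth=1 children=['H'] left=['P'] right=['F', 'U'] parent=O
Step 8 (left): focus=P path=0 depth=1 children=[] left=[] right=['C', 'F', 'U'] parent=O

Answer: P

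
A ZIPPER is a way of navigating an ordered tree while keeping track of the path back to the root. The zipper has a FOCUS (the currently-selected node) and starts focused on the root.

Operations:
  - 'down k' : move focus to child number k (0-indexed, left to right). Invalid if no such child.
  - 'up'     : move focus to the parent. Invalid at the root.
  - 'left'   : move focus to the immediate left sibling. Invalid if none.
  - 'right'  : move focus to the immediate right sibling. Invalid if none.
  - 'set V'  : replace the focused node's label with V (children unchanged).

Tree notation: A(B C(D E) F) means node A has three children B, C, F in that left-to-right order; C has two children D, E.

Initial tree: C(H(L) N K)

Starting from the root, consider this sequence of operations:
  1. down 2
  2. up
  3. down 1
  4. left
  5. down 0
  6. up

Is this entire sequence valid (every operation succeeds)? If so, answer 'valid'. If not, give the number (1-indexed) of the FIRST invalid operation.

Answer: valid

Derivation:
Step 1 (down 2): focus=K path=2 depth=1 children=[] left=['H', 'N'] right=[] parent=C
Step 2 (up): focus=C path=root depth=0 children=['H', 'N', 'K'] (at root)
Step 3 (down 1): focus=N path=1 depth=1 children=[] left=['H'] right=['K'] parent=C
Step 4 (left): focus=H path=0 depth=1 children=['L'] left=[] right=['N', 'K'] parent=C
Step 5 (down 0): focus=L path=0/0 depth=2 children=[] left=[] right=[] parent=H
Step 6 (up): focus=H path=0 depth=1 children=['L'] left=[] right=['N', 'K'] parent=C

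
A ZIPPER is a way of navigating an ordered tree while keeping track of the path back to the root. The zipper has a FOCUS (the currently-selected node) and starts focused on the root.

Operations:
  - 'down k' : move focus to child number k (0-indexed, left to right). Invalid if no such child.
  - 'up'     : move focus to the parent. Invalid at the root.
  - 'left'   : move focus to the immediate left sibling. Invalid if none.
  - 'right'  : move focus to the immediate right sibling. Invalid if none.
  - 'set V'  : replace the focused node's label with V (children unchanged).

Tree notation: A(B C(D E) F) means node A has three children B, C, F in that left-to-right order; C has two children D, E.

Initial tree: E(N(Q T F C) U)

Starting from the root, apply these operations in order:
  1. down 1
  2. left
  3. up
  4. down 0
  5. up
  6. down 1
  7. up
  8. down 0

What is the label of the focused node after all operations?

Answer: N

Derivation:
Step 1 (down 1): focus=U path=1 depth=1 children=[] left=['N'] right=[] parent=E
Step 2 (left): focus=N path=0 depth=1 children=['Q', 'T', 'F', 'C'] left=[] right=['U'] parent=E
Step 3 (up): focus=E path=root depth=0 children=['N', 'U'] (at root)
Step 4 (down 0): focus=N path=0 depth=1 children=['Q', 'T', 'F', 'C'] left=[] right=['U'] parent=E
Step 5 (up): focus=E path=root depth=0 children=['N', 'U'] (at root)
Step 6 (down 1): focus=U path=1 depth=1 children=[] left=['N'] right=[] parent=E
Step 7 (up): focus=E path=root depth=0 children=['N', 'U'] (at root)
Step 8 (down 0): focus=N path=0 depth=1 children=['Q', 'T', 'F', 'C'] left=[] right=['U'] parent=E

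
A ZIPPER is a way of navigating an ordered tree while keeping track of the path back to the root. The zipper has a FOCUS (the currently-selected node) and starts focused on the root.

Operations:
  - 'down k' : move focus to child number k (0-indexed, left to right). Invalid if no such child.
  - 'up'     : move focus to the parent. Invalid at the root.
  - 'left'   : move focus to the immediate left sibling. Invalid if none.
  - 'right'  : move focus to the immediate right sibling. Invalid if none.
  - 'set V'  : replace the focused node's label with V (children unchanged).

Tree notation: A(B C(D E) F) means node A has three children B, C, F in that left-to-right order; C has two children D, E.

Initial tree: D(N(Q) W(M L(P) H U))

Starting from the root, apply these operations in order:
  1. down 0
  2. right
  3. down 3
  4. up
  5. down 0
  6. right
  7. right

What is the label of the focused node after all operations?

Answer: H

Derivation:
Step 1 (down 0): focus=N path=0 depth=1 children=['Q'] left=[] right=['W'] parent=D
Step 2 (right): focus=W path=1 depth=1 children=['M', 'L', 'H', 'U'] left=['N'] right=[] parent=D
Step 3 (down 3): focus=U path=1/3 depth=2 children=[] left=['M', 'L', 'H'] right=[] parent=W
Step 4 (up): focus=W path=1 depth=1 children=['M', 'L', 'H', 'U'] left=['N'] right=[] parent=D
Step 5 (down 0): focus=M path=1/0 depth=2 children=[] left=[] right=['L', 'H', 'U'] parent=W
Step 6 (right): focus=L path=1/1 depth=2 children=['P'] left=['M'] right=['H', 'U'] parent=W
Step 7 (right): focus=H path=1/2 depth=2 children=[] left=['M', 'L'] right=['U'] parent=W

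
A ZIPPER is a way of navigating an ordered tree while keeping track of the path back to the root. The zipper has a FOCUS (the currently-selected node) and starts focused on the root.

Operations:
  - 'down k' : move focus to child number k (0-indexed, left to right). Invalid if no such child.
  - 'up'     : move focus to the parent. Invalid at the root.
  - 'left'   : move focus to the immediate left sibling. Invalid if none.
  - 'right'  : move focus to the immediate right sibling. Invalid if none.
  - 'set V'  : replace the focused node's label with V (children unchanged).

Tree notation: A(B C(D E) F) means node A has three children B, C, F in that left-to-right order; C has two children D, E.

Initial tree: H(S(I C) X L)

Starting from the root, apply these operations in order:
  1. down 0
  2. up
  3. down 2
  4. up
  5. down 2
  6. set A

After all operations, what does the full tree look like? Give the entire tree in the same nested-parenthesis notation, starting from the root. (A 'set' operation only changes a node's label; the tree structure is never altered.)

Step 1 (down 0): focus=S path=0 depth=1 children=['I', 'C'] left=[] right=['X', 'L'] parent=H
Step 2 (up): focus=H path=root depth=0 children=['S', 'X', 'L'] (at root)
Step 3 (down 2): focus=L path=2 depth=1 children=[] left=['S', 'X'] right=[] parent=H
Step 4 (up): focus=H path=root depth=0 children=['S', 'X', 'L'] (at root)
Step 5 (down 2): focus=L path=2 depth=1 children=[] left=['S', 'X'] right=[] parent=H
Step 6 (set A): focus=A path=2 depth=1 children=[] left=['S', 'X'] right=[] parent=H

Answer: H(S(I C) X A)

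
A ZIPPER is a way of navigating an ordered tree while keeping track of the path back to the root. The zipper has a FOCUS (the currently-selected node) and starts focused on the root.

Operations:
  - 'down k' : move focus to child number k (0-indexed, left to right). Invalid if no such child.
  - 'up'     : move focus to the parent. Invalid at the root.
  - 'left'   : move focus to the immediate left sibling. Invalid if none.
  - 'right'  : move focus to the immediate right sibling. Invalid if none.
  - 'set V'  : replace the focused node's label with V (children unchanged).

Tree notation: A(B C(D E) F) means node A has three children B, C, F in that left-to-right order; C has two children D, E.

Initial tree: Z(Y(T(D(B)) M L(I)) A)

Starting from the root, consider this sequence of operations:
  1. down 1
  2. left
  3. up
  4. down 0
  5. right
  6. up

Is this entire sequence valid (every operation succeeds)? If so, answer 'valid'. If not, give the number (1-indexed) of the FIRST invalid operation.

Step 1 (down 1): focus=A path=1 depth=1 children=[] left=['Y'] right=[] parent=Z
Step 2 (left): focus=Y path=0 depth=1 children=['T', 'M', 'L'] left=[] right=['A'] parent=Z
Step 3 (up): focus=Z path=root depth=0 children=['Y', 'A'] (at root)
Step 4 (down 0): focus=Y path=0 depth=1 children=['T', 'M', 'L'] left=[] right=['A'] parent=Z
Step 5 (right): focus=A path=1 depth=1 children=[] left=['Y'] right=[] parent=Z
Step 6 (up): focus=Z path=root depth=0 children=['Y', 'A'] (at root)

Answer: valid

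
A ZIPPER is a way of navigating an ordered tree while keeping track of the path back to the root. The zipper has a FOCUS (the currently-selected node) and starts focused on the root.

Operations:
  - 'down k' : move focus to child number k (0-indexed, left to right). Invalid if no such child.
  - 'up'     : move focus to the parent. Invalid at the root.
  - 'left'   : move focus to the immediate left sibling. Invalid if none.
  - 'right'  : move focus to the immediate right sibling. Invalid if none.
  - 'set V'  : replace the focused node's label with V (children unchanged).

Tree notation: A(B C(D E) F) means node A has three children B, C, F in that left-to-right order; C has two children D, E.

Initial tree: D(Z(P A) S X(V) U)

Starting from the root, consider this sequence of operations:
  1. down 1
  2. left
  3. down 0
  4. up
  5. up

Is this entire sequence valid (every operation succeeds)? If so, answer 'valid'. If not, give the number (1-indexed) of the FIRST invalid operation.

Step 1 (down 1): focus=S path=1 depth=1 children=[] left=['Z'] right=['X', 'U'] parent=D
Step 2 (left): focus=Z path=0 depth=1 children=['P', 'A'] left=[] right=['S', 'X', 'U'] parent=D
Step 3 (down 0): focus=P path=0/0 depth=2 children=[] left=[] right=['A'] parent=Z
Step 4 (up): focus=Z path=0 depth=1 children=['P', 'A'] left=[] right=['S', 'X', 'U'] parent=D
Step 5 (up): focus=D path=root depth=0 children=['Z', 'S', 'X', 'U'] (at root)

Answer: valid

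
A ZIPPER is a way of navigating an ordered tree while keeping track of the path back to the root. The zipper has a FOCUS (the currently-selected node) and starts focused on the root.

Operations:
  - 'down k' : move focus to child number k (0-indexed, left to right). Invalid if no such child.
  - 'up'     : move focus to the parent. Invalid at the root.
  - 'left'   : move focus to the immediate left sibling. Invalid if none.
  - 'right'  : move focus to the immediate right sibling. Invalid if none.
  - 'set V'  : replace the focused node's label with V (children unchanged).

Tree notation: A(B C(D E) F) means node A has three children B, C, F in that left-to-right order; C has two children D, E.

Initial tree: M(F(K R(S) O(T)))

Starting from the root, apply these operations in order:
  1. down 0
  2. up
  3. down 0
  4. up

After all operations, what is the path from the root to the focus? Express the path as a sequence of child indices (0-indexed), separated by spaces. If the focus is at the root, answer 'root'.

Answer: root

Derivation:
Step 1 (down 0): focus=F path=0 depth=1 children=['K', 'R', 'O'] left=[] right=[] parent=M
Step 2 (up): focus=M path=root depth=0 children=['F'] (at root)
Step 3 (down 0): focus=F path=0 depth=1 children=['K', 'R', 'O'] left=[] right=[] parent=M
Step 4 (up): focus=M path=root depth=0 children=['F'] (at root)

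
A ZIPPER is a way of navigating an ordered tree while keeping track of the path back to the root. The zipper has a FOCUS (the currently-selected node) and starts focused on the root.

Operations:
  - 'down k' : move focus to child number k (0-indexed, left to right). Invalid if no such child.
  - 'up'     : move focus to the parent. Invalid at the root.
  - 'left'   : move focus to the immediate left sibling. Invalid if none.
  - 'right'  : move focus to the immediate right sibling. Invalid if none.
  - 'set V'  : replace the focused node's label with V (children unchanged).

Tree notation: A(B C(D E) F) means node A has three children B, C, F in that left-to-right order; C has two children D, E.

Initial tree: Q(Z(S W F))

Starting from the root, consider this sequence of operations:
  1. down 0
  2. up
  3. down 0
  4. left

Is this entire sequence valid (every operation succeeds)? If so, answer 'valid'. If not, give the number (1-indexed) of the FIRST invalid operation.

Step 1 (down 0): focus=Z path=0 depth=1 children=['S', 'W', 'F'] left=[] right=[] parent=Q
Step 2 (up): focus=Q path=root depth=0 children=['Z'] (at root)
Step 3 (down 0): focus=Z path=0 depth=1 children=['S', 'W', 'F'] left=[] right=[] parent=Q
Step 4 (left): INVALID

Answer: 4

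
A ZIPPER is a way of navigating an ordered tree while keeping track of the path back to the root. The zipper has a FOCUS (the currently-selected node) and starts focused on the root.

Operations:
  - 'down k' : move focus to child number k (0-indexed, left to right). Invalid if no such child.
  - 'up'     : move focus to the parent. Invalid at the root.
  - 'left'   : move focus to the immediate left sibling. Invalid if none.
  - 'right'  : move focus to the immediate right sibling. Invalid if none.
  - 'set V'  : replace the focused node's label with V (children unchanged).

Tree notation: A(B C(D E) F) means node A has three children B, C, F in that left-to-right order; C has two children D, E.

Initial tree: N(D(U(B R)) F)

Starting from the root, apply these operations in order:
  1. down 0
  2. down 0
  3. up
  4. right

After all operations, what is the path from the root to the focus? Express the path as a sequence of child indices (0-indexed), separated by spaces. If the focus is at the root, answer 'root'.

Step 1 (down 0): focus=D path=0 depth=1 children=['U'] left=[] right=['F'] parent=N
Step 2 (down 0): focus=U path=0/0 depth=2 children=['B', 'R'] left=[] right=[] parent=D
Step 3 (up): focus=D path=0 depth=1 children=['U'] left=[] right=['F'] parent=N
Step 4 (right): focus=F path=1 depth=1 children=[] left=['D'] right=[] parent=N

Answer: 1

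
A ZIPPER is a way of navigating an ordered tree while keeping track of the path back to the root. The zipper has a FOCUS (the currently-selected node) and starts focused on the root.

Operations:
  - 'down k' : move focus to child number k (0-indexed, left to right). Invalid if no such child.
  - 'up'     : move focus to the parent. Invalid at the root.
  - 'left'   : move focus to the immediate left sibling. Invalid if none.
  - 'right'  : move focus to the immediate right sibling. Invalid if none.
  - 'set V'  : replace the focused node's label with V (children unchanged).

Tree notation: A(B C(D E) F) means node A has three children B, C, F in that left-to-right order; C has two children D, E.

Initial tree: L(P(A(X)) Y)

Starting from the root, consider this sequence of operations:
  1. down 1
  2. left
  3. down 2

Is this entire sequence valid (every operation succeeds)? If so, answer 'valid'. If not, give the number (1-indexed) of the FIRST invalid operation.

Answer: 3

Derivation:
Step 1 (down 1): focus=Y path=1 depth=1 children=[] left=['P'] right=[] parent=L
Step 2 (left): focus=P path=0 depth=1 children=['A'] left=[] right=['Y'] parent=L
Step 3 (down 2): INVALID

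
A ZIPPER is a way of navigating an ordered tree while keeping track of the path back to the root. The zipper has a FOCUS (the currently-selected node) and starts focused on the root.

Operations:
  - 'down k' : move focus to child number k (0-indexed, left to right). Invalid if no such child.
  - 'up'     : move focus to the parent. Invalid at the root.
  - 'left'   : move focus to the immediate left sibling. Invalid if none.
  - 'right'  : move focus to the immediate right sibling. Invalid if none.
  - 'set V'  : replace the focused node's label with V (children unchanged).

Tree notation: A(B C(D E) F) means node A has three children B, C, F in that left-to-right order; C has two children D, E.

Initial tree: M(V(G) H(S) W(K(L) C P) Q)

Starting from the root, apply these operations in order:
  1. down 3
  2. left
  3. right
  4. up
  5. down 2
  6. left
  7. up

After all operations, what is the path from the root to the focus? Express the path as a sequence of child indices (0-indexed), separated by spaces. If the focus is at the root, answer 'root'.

Step 1 (down 3): focus=Q path=3 depth=1 children=[] left=['V', 'H', 'W'] right=[] parent=M
Step 2 (left): focus=W path=2 depth=1 children=['K', 'C', 'P'] left=['V', 'H'] right=['Q'] parent=M
Step 3 (right): focus=Q path=3 depth=1 children=[] left=['V', 'H', 'W'] right=[] parent=M
Step 4 (up): focus=M path=root depth=0 children=['V', 'H', 'W', 'Q'] (at root)
Step 5 (down 2): focus=W path=2 depth=1 children=['K', 'C', 'P'] left=['V', 'H'] right=['Q'] parent=M
Step 6 (left): focus=H path=1 depth=1 children=['S'] left=['V'] right=['W', 'Q'] parent=M
Step 7 (up): focus=M path=root depth=0 children=['V', 'H', 'W', 'Q'] (at root)

Answer: root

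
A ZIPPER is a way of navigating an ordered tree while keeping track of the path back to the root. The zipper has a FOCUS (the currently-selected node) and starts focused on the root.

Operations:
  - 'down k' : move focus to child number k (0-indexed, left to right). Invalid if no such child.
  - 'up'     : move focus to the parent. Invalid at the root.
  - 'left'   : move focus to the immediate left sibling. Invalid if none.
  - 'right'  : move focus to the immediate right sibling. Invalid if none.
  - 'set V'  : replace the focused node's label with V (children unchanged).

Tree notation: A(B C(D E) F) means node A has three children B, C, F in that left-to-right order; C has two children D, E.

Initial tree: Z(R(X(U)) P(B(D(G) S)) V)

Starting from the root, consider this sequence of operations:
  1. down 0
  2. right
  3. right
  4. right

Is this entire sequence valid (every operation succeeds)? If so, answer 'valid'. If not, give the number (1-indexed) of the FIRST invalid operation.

Step 1 (down 0): focus=R path=0 depth=1 children=['X'] left=[] right=['P', 'V'] parent=Z
Step 2 (right): focus=P path=1 depth=1 children=['B'] left=['R'] right=['V'] parent=Z
Step 3 (right): focus=V path=2 depth=1 children=[] left=['R', 'P'] right=[] parent=Z
Step 4 (right): INVALID

Answer: 4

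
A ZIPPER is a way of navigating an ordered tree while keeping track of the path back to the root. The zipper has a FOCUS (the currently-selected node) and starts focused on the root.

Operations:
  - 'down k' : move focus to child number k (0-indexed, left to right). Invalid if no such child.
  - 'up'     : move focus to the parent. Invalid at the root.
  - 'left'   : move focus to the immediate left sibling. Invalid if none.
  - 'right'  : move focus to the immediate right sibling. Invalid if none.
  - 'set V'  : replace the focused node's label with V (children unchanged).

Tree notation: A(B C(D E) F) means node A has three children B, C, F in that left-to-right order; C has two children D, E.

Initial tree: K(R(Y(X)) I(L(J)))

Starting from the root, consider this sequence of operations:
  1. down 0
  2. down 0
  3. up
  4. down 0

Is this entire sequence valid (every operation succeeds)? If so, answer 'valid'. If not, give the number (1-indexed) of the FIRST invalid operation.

Step 1 (down 0): focus=R path=0 depth=1 children=['Y'] left=[] right=['I'] parent=K
Step 2 (down 0): focus=Y path=0/0 depth=2 children=['X'] left=[] right=[] parent=R
Step 3 (up): focus=R path=0 depth=1 children=['Y'] left=[] right=['I'] parent=K
Step 4 (down 0): focus=Y path=0/0 depth=2 children=['X'] left=[] right=[] parent=R

Answer: valid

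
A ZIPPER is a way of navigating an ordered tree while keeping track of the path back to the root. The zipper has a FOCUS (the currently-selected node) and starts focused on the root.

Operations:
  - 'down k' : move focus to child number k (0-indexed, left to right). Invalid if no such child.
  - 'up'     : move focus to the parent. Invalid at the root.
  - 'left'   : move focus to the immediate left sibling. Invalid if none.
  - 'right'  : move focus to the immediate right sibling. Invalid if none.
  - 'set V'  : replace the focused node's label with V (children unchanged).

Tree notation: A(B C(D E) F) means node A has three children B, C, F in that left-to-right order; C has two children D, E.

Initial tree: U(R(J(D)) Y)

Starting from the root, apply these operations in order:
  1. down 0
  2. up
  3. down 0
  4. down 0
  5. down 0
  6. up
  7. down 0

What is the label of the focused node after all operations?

Answer: D

Derivation:
Step 1 (down 0): focus=R path=0 depth=1 children=['J'] left=[] right=['Y'] parent=U
Step 2 (up): focus=U path=root depth=0 children=['R', 'Y'] (at root)
Step 3 (down 0): focus=R path=0 depth=1 children=['J'] left=[] right=['Y'] parent=U
Step 4 (down 0): focus=J path=0/0 depth=2 children=['D'] left=[] right=[] parent=R
Step 5 (down 0): focus=D path=0/0/0 depth=3 children=[] left=[] right=[] parent=J
Step 6 (up): focus=J path=0/0 depth=2 children=['D'] left=[] right=[] parent=R
Step 7 (down 0): focus=D path=0/0/0 depth=3 children=[] left=[] right=[] parent=J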